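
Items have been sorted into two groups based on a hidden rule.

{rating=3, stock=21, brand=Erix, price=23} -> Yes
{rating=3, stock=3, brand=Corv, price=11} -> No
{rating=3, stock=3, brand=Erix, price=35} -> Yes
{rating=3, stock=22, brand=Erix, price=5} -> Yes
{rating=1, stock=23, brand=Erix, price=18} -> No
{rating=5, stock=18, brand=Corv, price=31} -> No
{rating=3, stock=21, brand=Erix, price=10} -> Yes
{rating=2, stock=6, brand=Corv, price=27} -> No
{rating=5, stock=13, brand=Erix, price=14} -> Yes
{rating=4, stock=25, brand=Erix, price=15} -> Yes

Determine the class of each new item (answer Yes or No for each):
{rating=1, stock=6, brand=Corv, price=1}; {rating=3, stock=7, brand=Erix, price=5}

The simplest hypothesis consistent with all the labels is: brand is Erix AND rating ≥ 2.
No: {rating=1, stock=6, brand=Corv, price=1}, since brand is Corv, rating = 1.
Yes: {rating=3, stock=7, brand=Erix, price=5}, since brand is Erix, rating = 3.

No, Yes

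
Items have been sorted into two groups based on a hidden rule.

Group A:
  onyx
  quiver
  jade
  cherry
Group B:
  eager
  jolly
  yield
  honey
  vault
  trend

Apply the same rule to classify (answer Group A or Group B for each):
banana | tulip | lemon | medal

Group A, Group B, Group B, Group B

The pattern is that an item is 'Group A' exactly when: even length.
banana: length 6 — fits, so Group A. tulip: length 5 — fails this test, so Group B. lemon: length 5 — fails this test, so Group B. medal: length 5 — fails this test, so Group B.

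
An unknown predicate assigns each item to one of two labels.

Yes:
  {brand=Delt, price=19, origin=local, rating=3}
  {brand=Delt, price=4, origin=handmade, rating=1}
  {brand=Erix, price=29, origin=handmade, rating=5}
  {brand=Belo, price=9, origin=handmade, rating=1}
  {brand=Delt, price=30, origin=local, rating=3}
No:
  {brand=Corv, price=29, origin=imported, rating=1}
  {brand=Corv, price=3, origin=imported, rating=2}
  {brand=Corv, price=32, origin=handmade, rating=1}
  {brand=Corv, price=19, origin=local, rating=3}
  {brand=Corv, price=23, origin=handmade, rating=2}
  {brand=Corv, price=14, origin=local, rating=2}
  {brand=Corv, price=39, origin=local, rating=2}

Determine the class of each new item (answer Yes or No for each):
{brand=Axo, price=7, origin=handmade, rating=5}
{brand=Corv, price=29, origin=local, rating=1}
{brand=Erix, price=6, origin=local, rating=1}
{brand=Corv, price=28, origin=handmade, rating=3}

Yes, No, Yes, No

A rule that fits every label: brand is not Corv — true of each 'Yes' example, false of each 'No' one.
{brand=Axo, price=7, origin=handmade, rating=5} — brand is Axo, hence Yes.
{brand=Corv, price=29, origin=local, rating=1} — brand is Corv, hence No.
{brand=Erix, price=6, origin=local, rating=1} — brand is Erix, hence Yes.
{brand=Corv, price=28, origin=handmade, rating=3} — brand is Corv, hence No.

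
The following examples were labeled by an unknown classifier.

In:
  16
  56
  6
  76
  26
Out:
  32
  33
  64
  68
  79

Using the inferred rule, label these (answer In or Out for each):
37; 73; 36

Out, Out, In

The pattern is that an item is 'In' exactly when: ends in digit 6.
37 → last digit 7 → Out.
73 → last digit 3 → Out.
36 → last digit 6 → In.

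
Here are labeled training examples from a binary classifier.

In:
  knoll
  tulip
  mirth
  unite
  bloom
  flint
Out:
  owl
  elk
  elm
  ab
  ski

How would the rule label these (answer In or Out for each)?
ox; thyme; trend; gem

Out, In, In, Out

The rule appears to be: length 5.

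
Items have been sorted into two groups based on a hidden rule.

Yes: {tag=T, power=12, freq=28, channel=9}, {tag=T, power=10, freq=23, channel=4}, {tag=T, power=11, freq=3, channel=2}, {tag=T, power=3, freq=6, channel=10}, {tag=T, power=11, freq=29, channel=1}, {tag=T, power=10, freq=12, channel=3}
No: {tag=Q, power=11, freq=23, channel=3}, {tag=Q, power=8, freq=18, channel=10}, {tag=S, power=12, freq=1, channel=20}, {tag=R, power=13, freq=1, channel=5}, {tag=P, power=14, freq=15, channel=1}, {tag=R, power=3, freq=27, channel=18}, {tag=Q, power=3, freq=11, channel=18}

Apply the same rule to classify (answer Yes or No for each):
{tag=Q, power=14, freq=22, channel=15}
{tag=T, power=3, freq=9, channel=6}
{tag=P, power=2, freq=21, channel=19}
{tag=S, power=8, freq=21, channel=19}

No, Yes, No, No

The pattern is that an item is 'Yes' exactly when: tag is T.
{tag=Q, power=14, freq=22, channel=15}: tag is Q, does not satisfy this → No. {tag=T, power=3, freq=9, channel=6}: tag is T, passes → Yes. {tag=P, power=2, freq=21, channel=19}: tag is P, does not satisfy this → No. {tag=S, power=8, freq=21, channel=19}: tag is S, does not satisfy this → No.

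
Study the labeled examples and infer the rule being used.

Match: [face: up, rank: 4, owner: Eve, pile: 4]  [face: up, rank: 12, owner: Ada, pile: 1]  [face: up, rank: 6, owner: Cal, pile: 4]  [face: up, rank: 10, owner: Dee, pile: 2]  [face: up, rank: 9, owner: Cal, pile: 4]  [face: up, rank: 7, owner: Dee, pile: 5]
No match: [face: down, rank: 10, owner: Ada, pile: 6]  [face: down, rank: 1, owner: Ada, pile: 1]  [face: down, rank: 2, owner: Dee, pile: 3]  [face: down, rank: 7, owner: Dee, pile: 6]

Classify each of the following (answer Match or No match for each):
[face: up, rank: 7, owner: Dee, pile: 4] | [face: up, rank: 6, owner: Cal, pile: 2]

Match, Match

Rule: face is up. This holds for each 'Match' example and fails for each 'No match' one.
[face: up, rank: 7, owner: Dee, pile: 4]: face is up, qualifies → Match.
[face: up, rank: 6, owner: Cal, pile: 2]: face is up, qualifies → Match.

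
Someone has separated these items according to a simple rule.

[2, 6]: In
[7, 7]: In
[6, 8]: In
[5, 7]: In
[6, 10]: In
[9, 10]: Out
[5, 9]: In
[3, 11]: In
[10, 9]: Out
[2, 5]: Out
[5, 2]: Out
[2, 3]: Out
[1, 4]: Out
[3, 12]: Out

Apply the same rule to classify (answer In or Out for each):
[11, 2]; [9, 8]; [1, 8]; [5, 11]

A rule that fits every label: sum is even — true of each 'In' example, false of each 'Out' one.
Out: [11, 2], since 11+2 = 13. Out: [9, 8], since 9+8 = 17. Out: [1, 8], since 1+8 = 9. In: [5, 11], since 5+11 = 16.

Out, Out, Out, In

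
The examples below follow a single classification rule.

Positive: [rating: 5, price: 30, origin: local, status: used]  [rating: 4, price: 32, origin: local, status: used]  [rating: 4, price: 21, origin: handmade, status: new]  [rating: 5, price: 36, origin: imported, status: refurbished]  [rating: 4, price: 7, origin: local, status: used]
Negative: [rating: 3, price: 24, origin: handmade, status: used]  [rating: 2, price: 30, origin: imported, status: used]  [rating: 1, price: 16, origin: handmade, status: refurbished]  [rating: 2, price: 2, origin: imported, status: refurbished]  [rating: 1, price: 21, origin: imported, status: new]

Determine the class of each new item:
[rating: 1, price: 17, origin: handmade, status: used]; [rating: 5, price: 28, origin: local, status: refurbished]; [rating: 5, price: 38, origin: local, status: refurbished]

Negative, Positive, Positive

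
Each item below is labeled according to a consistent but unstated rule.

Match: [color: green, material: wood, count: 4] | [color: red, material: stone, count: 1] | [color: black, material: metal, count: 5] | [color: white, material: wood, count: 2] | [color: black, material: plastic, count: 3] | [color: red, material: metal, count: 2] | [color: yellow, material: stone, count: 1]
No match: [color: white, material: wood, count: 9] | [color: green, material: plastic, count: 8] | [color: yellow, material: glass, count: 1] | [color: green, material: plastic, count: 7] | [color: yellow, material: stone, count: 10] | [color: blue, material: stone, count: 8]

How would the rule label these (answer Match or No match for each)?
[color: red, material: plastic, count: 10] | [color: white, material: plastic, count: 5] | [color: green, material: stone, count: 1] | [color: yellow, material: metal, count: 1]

The distinguishing property — material is not glass AND count ≤ 5 — holds for all the 'Match' cases and none of the 'No match' cases.
[color: red, material: plastic, count: 10] → material is plastic, count = 10 → No match.
[color: white, material: plastic, count: 5] → material is plastic, count = 5 → Match.
[color: green, material: stone, count: 1] → material is stone, count = 1 → Match.
[color: yellow, material: metal, count: 1] → material is metal, count = 1 → Match.

No match, Match, Match, Match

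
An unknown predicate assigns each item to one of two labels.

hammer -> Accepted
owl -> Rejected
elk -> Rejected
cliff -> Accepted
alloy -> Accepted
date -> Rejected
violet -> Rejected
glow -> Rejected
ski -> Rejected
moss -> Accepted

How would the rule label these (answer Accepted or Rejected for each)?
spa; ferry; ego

Rejected, Accepted, Rejected

The pattern is that an item is 'Accepted' exactly when: has a double letter.
spa → no doubled letter → Rejected. ferry → 'rr' doubled → Accepted. ego → no doubled letter → Rejected.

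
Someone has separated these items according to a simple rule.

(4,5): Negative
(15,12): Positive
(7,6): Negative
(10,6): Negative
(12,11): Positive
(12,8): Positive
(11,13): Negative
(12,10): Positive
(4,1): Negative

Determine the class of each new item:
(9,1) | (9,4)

Negative, Negative

'Positive' ⟺ first ≥ 12.
Negative: (9,1), since first 9.
Negative: (9,4), since first 9.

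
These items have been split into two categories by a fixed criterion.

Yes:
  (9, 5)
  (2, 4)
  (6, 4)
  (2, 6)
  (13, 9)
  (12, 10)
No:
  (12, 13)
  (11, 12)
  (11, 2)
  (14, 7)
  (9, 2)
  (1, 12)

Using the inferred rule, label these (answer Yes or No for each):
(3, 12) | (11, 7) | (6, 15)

All 'Yes' examples share one property — sum is even — and every 'No' example lacks it.
(3, 12): 3+12 = 15, does not pass → No. (11, 7): 11+7 = 18, passes → Yes. (6, 15): 6+15 = 21, does not pass → No.

No, Yes, No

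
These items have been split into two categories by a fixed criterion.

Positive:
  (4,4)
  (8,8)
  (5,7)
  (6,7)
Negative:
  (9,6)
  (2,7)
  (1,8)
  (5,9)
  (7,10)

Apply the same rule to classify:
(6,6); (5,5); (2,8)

One predicate separates the groups cleanly: |first − second| ≤ 2.
(6,6): |6−6| = 0 — matches, so Positive.
(5,5): |5−5| = 0 — matches, so Positive.
(2,8): |2−8| = 6 — lacks this property, so Negative.

Positive, Positive, Negative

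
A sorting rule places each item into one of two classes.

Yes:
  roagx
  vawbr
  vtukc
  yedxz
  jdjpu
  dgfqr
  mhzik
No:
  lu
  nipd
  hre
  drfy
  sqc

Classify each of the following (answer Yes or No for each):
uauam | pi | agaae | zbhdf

Yes, No, Yes, Yes

The pattern is that an item is 'Yes' exactly when: length 5.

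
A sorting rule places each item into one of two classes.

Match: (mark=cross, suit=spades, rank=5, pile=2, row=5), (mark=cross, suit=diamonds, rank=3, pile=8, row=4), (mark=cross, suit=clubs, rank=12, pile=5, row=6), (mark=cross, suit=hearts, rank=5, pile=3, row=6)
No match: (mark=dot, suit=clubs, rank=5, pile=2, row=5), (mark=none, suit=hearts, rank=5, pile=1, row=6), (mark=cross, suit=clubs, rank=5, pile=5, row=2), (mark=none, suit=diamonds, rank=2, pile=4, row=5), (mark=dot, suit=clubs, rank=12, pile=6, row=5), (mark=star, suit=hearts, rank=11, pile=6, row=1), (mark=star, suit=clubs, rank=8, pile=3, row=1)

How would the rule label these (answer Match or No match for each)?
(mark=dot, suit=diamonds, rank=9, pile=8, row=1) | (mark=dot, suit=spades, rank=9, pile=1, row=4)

The pattern is that an item is 'Match' exactly when: mark is cross AND row ≥ 4.
(mark=dot, suit=diamonds, rank=9, pile=8, row=1) — mark is dot, row = 1, hence No match.
(mark=dot, suit=spades, rank=9, pile=1, row=4) — mark is dot, row = 4, hence No match.

No match, No match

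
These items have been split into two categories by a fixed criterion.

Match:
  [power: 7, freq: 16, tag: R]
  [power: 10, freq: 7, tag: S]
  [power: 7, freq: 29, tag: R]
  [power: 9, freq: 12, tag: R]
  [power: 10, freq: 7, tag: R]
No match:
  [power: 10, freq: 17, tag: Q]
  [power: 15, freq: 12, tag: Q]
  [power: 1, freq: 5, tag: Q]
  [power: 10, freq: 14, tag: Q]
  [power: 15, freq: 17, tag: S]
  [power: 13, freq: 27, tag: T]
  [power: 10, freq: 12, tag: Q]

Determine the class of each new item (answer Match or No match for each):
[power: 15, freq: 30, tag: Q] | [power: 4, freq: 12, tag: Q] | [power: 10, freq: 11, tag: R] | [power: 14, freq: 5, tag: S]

The pattern is that an item is 'Match' exactly when: tag is R OR freq = 7.
[power: 15, freq: 30, tag: Q] → tag is Q, freq = 30 → No match.
[power: 4, freq: 12, tag: Q] → tag is Q, freq = 12 → No match.
[power: 10, freq: 11, tag: R] → tag is R, freq = 11 → Match.
[power: 14, freq: 5, tag: S] → tag is S, freq = 5 → No match.

No match, No match, Match, No match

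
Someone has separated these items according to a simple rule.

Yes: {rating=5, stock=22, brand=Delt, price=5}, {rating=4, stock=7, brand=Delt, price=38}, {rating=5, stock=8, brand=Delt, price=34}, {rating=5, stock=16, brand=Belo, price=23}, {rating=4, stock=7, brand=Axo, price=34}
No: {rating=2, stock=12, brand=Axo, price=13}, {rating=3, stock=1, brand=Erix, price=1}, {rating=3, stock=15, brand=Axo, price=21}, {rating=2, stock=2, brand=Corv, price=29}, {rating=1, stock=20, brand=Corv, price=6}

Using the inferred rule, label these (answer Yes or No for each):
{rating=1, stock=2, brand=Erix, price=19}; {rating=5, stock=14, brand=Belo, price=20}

No, Yes

'Yes' ⟺ rating ≥ 4.
{rating=1, stock=2, brand=Erix, price=19}: rating = 1, does not pass → No.
{rating=5, stock=14, brand=Belo, price=20}: rating = 5, satisfies this → Yes.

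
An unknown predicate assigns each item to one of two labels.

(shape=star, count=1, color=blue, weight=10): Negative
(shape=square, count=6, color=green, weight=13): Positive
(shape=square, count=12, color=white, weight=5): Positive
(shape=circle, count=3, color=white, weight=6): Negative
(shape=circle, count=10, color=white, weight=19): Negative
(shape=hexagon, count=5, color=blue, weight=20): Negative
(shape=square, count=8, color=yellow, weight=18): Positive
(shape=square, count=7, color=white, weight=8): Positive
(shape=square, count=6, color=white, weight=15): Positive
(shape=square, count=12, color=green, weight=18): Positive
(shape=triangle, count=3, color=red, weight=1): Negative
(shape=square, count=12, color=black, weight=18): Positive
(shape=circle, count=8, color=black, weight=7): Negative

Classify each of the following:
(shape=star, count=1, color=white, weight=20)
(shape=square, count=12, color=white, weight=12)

Negative, Positive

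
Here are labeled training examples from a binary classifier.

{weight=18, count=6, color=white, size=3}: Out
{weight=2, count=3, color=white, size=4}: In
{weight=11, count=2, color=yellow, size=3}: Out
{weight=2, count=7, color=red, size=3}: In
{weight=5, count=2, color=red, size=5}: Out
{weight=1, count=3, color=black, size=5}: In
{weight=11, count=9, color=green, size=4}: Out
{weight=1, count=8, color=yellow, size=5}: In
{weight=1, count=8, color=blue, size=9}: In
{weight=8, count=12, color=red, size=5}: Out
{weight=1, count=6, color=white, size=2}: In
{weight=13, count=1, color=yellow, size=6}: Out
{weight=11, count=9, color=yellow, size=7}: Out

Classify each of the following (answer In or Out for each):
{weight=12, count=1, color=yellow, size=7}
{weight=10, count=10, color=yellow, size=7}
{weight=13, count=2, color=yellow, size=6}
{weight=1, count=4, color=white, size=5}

The rule appears to be: weight ≤ 2.
{weight=12, count=1, color=yellow, size=7}: weight = 12, does not fit → Out.
{weight=10, count=10, color=yellow, size=7}: weight = 10, does not fit → Out.
{weight=13, count=2, color=yellow, size=6}: weight = 13, does not fit → Out.
{weight=1, count=4, color=white, size=5}: weight = 1, meets the rule → In.

Out, Out, Out, In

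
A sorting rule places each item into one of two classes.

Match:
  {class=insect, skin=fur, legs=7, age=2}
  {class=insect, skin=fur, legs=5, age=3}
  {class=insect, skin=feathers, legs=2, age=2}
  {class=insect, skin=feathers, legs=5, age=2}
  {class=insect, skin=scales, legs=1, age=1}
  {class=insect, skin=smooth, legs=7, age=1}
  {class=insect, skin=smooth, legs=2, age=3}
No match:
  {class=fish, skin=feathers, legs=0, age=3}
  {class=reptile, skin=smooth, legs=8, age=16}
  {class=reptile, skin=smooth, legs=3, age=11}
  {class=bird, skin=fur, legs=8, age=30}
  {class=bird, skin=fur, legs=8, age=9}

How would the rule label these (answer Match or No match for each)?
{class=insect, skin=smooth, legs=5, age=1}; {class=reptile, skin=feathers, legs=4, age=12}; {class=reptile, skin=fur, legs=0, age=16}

The classifier is using: class is insect.
{class=insect, skin=smooth, legs=5, age=1} → class is insect → Match.
{class=reptile, skin=feathers, legs=4, age=12} → class is reptile → No match.
{class=reptile, skin=fur, legs=0, age=16} → class is reptile → No match.

Match, No match, No match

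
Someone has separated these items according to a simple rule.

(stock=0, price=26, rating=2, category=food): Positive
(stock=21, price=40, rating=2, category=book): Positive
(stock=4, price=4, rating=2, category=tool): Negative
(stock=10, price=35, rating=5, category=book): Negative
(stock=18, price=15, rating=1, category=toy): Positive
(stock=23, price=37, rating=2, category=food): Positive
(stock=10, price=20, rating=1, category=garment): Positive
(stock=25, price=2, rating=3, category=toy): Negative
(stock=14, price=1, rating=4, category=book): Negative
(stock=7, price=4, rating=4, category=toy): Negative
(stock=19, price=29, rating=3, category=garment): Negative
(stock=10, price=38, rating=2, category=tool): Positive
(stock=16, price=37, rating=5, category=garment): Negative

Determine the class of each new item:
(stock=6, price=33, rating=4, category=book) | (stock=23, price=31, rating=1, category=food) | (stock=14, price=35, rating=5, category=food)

The classifier is using: rating ≤ 2 AND price ≥ 15.

Negative, Positive, Negative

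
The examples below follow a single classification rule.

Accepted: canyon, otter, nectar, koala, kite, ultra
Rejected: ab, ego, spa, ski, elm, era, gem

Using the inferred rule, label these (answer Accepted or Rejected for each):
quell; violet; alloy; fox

Accepted, Accepted, Accepted, Rejected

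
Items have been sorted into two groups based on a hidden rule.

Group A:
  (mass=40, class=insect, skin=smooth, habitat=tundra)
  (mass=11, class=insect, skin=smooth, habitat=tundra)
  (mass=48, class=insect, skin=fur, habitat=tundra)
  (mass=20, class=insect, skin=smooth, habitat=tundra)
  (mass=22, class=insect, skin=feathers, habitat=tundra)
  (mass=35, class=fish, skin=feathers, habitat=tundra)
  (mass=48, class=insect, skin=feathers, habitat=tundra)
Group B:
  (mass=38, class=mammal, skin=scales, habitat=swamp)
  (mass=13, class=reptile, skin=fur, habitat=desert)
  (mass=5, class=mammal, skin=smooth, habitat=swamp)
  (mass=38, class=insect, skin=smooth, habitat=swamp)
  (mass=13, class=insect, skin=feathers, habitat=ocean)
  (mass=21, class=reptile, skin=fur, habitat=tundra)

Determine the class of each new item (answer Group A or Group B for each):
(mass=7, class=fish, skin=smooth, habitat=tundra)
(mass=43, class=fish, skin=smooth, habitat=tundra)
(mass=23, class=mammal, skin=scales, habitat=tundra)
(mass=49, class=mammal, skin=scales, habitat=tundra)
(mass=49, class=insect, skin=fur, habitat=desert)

The rule appears to be: habitat is tundra AND mass ≠ 21.
(mass=7, class=fish, skin=smooth, habitat=tundra) → habitat is tundra, mass = 7 → Group A.
(mass=43, class=fish, skin=smooth, habitat=tundra) → habitat is tundra, mass = 43 → Group A.
(mass=23, class=mammal, skin=scales, habitat=tundra) → habitat is tundra, mass = 23 → Group A.
(mass=49, class=mammal, skin=scales, habitat=tundra) → habitat is tundra, mass = 49 → Group A.
(mass=49, class=insect, skin=fur, habitat=desert) → habitat is desert, mass = 49 → Group B.

Group A, Group A, Group A, Group A, Group B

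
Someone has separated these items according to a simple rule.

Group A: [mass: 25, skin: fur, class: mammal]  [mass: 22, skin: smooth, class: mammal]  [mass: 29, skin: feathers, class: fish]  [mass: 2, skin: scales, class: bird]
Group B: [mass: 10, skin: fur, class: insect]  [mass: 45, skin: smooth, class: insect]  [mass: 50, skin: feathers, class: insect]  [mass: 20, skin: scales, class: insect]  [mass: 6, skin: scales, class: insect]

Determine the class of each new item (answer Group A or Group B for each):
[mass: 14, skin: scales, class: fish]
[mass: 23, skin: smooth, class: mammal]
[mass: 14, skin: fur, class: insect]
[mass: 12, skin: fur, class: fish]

Looking at the examples, the only property every 'Group A' case has and every 'Group B' case lacks is: class is not insect.
Group A: [mass: 14, skin: scales, class: fish], since class is fish. Group A: [mass: 23, skin: smooth, class: mammal], since class is mammal. Group B: [mass: 14, skin: fur, class: insect], since class is insect. Group A: [mass: 12, skin: fur, class: fish], since class is fish.

Group A, Group A, Group B, Group A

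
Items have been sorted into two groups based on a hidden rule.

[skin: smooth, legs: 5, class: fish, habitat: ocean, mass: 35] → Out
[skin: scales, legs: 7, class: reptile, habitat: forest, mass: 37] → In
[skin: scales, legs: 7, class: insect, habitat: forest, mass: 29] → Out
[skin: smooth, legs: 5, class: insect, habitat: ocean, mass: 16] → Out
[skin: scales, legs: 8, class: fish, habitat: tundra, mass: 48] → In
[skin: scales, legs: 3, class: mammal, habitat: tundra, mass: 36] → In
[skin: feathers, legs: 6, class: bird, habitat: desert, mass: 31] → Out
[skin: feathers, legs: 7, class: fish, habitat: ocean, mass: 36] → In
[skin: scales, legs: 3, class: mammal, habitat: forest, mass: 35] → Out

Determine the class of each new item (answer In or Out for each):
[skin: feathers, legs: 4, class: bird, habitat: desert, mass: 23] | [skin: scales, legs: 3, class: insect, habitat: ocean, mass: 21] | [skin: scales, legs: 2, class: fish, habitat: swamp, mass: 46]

Out, Out, In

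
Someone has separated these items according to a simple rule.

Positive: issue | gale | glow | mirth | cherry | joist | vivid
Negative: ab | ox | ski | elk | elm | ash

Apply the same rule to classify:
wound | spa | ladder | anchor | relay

Positive, Negative, Positive, Positive, Positive

A rule that fits every label: length ≥ 4 — true of each 'Positive' example, false of each 'Negative' one.
Positive: wound, since length 5.
Negative: spa, since length 3.
Positive: ladder, since length 6.
Positive: anchor, since length 6.
Positive: relay, since length 5.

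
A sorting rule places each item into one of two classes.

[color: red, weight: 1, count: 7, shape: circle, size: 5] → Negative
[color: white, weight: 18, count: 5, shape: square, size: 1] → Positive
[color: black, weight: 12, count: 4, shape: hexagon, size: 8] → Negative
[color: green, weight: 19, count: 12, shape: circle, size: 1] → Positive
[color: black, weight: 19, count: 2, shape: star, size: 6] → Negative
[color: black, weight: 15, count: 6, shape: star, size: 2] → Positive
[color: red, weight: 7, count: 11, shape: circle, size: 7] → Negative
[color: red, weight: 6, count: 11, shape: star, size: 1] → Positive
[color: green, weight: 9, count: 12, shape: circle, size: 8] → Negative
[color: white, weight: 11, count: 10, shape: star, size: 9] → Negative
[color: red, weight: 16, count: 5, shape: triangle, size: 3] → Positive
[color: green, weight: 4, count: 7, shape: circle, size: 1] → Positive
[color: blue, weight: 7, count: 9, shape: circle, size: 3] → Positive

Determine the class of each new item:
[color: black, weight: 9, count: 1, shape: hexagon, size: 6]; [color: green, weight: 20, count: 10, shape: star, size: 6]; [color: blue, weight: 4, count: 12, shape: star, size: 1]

Negative, Negative, Positive

The classifier is using: size ≤ 3.
[color: black, weight: 9, count: 1, shape: hexagon, size: 6] → size = 6 → Negative. [color: green, weight: 20, count: 10, shape: star, size: 6] → size = 6 → Negative. [color: blue, weight: 4, count: 12, shape: star, size: 1] → size = 1 → Positive.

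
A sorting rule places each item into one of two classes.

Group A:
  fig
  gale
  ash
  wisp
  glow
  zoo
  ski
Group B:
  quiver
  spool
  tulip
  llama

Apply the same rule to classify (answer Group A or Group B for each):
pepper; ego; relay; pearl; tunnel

Rule: length ≤ 4. This holds for each 'Group A' example and fails for each 'Group B' one.
pepper — length 6, hence Group B.
ego — length 3, hence Group A.
relay — length 5, hence Group B.
pearl — length 5, hence Group B.
tunnel — length 6, hence Group B.

Group B, Group A, Group B, Group B, Group B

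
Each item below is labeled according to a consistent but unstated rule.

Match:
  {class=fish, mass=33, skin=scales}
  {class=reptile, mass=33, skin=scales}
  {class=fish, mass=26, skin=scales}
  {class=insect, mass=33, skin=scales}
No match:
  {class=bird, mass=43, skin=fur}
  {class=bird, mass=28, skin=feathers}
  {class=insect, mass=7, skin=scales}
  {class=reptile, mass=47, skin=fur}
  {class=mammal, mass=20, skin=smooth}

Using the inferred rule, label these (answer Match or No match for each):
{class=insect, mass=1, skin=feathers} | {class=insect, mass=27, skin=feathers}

No match, No match

All 'Match' examples share one property — skin is scales AND mass ≥ 20 — and every 'No match' example lacks it.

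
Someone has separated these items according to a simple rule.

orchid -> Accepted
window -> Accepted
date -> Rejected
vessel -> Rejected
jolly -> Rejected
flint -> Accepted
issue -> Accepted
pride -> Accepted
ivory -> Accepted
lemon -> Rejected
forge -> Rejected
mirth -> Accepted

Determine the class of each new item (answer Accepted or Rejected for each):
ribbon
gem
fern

One predicate separates the groups cleanly: contains 'i'.
ribbon — has 'i', hence Accepted.
gem — no 'i', hence Rejected.
fern — no 'i', hence Rejected.

Accepted, Rejected, Rejected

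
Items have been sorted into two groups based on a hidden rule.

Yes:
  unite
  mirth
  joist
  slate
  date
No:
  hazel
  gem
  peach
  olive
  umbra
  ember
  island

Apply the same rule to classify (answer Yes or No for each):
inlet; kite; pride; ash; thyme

One predicate separates the groups cleanly: contains 't'.
inlet → has 't' → Yes. kite → has 't' → Yes. pride → no 't' → No. ash → no 't' → No. thyme → has 't' → Yes.

Yes, Yes, No, No, Yes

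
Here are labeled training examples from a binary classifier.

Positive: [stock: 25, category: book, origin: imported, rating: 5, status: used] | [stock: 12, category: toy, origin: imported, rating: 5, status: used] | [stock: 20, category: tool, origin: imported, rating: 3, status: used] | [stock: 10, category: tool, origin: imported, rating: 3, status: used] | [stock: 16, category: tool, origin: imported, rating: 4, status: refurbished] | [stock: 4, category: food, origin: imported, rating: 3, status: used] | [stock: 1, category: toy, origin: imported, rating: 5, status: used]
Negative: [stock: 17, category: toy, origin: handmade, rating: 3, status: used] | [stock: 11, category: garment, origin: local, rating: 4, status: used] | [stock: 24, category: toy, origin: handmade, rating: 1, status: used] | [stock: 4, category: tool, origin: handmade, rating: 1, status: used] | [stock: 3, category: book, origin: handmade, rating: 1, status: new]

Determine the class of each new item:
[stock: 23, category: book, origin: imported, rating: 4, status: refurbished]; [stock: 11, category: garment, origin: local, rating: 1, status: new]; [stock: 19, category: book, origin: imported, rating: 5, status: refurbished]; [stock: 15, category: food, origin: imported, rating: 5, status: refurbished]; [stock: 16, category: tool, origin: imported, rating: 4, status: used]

Positive, Negative, Positive, Positive, Positive

Rule: origin is imported. This holds for each 'Positive' example and fails for each 'Negative' one.
[stock: 23, category: book, origin: imported, rating: 4, status: refurbished] — origin is imported, hence Positive. [stock: 11, category: garment, origin: local, rating: 1, status: new] — origin is local, hence Negative. [stock: 19, category: book, origin: imported, rating: 5, status: refurbished] — origin is imported, hence Positive. [stock: 15, category: food, origin: imported, rating: 5, status: refurbished] — origin is imported, hence Positive. [stock: 16, category: tool, origin: imported, rating: 4, status: used] — origin is imported, hence Positive.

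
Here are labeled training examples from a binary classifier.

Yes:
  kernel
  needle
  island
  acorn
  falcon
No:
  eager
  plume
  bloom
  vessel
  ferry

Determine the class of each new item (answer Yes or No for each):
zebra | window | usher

No, Yes, No

Looking at the examples, the only property every 'Yes' case has and every 'No' case lacks is: contains 'n'.
zebra: no 'n' — does not pass, so No.
window: has 'n' — fits, so Yes.
usher: no 'n' — does not pass, so No.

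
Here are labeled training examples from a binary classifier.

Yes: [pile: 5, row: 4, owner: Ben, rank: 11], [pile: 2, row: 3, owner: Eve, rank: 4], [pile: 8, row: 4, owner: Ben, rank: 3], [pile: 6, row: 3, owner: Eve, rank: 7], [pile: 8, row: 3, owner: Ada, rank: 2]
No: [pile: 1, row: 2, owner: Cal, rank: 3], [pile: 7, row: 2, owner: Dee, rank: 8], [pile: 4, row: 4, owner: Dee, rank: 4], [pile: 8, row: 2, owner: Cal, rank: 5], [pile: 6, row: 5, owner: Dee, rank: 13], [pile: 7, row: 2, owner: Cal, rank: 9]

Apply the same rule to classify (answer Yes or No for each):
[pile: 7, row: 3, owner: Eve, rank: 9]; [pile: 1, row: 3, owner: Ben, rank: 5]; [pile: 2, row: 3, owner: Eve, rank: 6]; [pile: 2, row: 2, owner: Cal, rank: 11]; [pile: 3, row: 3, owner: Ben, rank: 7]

Yes, Yes, Yes, No, Yes

The pattern is that an item is 'Yes' exactly when: owner is Ben OR row = 3.
Yes: [pile: 7, row: 3, owner: Eve, rank: 9], since owner is Eve, row = 3.
Yes: [pile: 1, row: 3, owner: Ben, rank: 5], since owner is Ben, row = 3.
Yes: [pile: 2, row: 3, owner: Eve, rank: 6], since owner is Eve, row = 3.
No: [pile: 2, row: 2, owner: Cal, rank: 11], since owner is Cal, row = 2.
Yes: [pile: 3, row: 3, owner: Ben, rank: 7], since owner is Ben, row = 3.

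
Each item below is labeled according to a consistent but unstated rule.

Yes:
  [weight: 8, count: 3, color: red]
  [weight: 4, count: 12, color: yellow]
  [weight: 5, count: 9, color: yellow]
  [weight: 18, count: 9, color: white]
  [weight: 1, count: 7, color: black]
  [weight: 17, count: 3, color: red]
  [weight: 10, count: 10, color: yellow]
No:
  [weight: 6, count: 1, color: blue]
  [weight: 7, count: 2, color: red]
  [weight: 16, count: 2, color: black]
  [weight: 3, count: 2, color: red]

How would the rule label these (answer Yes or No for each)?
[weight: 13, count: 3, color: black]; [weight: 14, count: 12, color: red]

Yes, Yes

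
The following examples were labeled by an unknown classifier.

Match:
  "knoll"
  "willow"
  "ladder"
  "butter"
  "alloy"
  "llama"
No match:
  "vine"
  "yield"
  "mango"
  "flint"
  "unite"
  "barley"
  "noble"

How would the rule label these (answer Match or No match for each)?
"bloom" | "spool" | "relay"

Match, Match, No match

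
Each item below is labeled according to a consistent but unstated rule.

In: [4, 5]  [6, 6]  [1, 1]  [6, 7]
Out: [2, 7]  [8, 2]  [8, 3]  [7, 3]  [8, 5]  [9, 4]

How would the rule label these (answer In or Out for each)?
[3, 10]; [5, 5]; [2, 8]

All 'In' examples share one property — |first − second| ≤ 1 — and every 'Out' example lacks it.

Out, In, Out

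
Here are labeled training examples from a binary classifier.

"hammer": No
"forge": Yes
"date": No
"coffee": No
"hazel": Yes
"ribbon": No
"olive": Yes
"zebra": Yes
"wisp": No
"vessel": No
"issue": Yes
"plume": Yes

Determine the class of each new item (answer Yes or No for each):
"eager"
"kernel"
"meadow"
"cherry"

Yes, No, No, No

The classifier is using: odd length.
"eager": Yes (length 5). "kernel": No (length 6). "meadow": No (length 6). "cherry": No (length 6).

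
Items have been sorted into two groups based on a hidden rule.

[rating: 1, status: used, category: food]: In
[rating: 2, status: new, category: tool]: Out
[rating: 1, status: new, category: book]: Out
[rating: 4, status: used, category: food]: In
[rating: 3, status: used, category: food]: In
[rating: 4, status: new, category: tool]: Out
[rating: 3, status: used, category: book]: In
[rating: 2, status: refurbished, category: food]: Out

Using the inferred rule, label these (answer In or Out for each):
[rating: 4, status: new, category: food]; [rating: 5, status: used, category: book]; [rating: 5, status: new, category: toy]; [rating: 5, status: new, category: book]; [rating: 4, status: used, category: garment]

The rule appears to be: status is used.
[rating: 4, status: new, category: food]: status is new, doesn't qualify → Out.
[rating: 5, status: used, category: book]: status is used, has this property → In.
[rating: 5, status: new, category: toy]: status is new, doesn't qualify → Out.
[rating: 5, status: new, category: book]: status is new, doesn't qualify → Out.
[rating: 4, status: used, category: garment]: status is used, has this property → In.

Out, In, Out, Out, In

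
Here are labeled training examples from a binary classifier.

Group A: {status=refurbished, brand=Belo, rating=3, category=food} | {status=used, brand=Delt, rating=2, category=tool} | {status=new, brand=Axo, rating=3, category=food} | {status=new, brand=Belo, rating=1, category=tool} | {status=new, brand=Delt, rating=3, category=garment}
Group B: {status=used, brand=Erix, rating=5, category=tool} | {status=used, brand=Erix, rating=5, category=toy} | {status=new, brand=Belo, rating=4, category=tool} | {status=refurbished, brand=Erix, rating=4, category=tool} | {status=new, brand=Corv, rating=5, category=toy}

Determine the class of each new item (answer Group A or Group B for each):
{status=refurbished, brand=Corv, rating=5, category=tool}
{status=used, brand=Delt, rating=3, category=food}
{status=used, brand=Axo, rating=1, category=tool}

Group B, Group A, Group A

All 'Group A' examples share one property — rating ≤ 3 — and every 'Group B' example lacks it.
{status=refurbished, brand=Corv, rating=5, category=tool}: rating = 5 — does not satisfy this, so Group B.
{status=used, brand=Delt, rating=3, category=food}: rating = 3 — satisfies this, so Group A.
{status=used, brand=Axo, rating=1, category=tool}: rating = 1 — satisfies this, so Group A.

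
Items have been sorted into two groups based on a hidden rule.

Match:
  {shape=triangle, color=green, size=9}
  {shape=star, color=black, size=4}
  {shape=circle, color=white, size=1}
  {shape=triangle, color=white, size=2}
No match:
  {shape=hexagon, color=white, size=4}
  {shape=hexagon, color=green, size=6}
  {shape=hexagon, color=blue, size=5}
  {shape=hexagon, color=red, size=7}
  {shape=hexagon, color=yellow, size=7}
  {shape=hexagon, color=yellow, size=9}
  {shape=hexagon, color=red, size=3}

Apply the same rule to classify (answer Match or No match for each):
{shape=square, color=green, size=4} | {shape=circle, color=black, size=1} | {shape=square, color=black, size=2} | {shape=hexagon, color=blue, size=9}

Rule: shape is not hexagon. This holds for each 'Match' example and fails for each 'No match' one.
Match: {shape=square, color=green, size=4}, since shape is square. Match: {shape=circle, color=black, size=1}, since shape is circle. Match: {shape=square, color=black, size=2}, since shape is square. No match: {shape=hexagon, color=blue, size=9}, since shape is hexagon.

Match, Match, Match, No match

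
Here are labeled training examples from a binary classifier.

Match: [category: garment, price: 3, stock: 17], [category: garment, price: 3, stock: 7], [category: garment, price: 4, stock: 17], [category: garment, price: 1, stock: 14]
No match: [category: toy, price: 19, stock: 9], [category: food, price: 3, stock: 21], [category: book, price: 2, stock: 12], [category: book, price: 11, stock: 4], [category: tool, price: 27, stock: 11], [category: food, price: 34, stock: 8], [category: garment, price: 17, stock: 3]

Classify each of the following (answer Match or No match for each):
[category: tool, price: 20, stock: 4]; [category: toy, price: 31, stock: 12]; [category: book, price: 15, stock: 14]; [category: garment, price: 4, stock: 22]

No match, No match, No match, Match

Rule: category is garment AND price ≤ 4. This holds for each 'Match' example and fails for each 'No match' one.
[category: tool, price: 20, stock: 4]: No match (category is tool, price = 20). [category: toy, price: 31, stock: 12]: No match (category is toy, price = 31). [category: book, price: 15, stock: 14]: No match (category is book, price = 15). [category: garment, price: 4, stock: 22]: Match (category is garment, price = 4).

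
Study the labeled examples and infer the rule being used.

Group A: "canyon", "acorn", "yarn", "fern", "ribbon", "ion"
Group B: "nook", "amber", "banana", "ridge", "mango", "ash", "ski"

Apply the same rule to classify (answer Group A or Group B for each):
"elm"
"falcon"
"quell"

Checking candidate rules against both groups, what survives is: ends with 'n'.
"elm" — ends with 'm', hence Group B.
"falcon" — ends with 'n', hence Group A.
"quell" — ends with 'l', hence Group B.

Group B, Group A, Group B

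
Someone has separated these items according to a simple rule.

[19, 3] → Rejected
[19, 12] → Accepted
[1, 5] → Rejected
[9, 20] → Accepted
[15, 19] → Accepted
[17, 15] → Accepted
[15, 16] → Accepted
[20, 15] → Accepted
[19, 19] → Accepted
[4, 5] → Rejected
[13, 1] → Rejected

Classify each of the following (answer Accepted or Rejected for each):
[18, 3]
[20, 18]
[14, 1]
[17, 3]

The pattern is that an item is 'Accepted' exactly when: sum ≥ 29.
[18, 3]: Rejected (18+3 = 21).
[20, 18]: Accepted (20+18 = 38).
[14, 1]: Rejected (14+1 = 15).
[17, 3]: Rejected (17+3 = 20).

Rejected, Accepted, Rejected, Rejected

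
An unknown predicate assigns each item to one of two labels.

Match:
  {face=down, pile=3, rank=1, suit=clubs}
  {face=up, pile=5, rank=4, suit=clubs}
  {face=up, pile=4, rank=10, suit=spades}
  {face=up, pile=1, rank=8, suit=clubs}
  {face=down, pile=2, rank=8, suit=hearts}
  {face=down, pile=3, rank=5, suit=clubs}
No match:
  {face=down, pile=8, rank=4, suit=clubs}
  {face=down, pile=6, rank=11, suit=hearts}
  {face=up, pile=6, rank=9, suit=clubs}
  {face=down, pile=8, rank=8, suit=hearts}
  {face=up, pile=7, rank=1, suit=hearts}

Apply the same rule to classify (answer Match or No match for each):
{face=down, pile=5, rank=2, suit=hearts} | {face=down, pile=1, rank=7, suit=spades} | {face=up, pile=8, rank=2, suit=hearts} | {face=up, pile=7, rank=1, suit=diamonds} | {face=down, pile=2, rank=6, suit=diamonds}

Match, Match, No match, No match, Match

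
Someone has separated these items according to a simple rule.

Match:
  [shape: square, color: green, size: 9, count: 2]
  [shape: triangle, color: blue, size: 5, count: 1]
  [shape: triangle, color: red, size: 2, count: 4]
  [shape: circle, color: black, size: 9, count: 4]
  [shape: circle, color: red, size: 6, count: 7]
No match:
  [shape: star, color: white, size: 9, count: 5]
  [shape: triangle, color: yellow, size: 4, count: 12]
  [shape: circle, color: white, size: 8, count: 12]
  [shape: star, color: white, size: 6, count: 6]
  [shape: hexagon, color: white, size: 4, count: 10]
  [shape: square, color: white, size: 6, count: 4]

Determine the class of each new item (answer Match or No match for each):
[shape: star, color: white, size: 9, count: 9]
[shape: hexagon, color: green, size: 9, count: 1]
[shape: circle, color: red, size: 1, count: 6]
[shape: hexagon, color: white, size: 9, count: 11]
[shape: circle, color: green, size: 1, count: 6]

The common property of the 'Match' items is: color is not white AND count ≤ 7. No 'No match' item has it.
[shape: star, color: white, size: 9, count: 9] → color is white, count = 9 → No match. [shape: hexagon, color: green, size: 9, count: 1] → color is green, count = 1 → Match. [shape: circle, color: red, size: 1, count: 6] → color is red, count = 6 → Match. [shape: hexagon, color: white, size: 9, count: 11] → color is white, count = 11 → No match. [shape: circle, color: green, size: 1, count: 6] → color is green, count = 6 → Match.

No match, Match, Match, No match, Match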